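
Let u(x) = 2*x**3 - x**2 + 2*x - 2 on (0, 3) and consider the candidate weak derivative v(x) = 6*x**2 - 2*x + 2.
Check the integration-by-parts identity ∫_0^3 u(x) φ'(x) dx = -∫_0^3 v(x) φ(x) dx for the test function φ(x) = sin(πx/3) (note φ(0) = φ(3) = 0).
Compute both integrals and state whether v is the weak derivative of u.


LHS = -156/π + 648/π^3, RHS = -156/π + 648/π^3. Yes, v = u' weakly.

u(x) = 2*x**3 - x**2 + 2*x - 2, classical derivative u'(x) = 6*x**2 - 2*x + 2.
φ(x) = sin(πx/3), so φ'(x) = π*cos(π*x/3)/3.
Note φ(0) = φ(3) = 0, so the boundary term u·φ vanishes.
LHS = ∫_0^3 u(x) φ'(x) dx = ∫_0^3 (2*π*x^3*cos(π*x/3)/3 - π*x^2*cos(π*x/3)/3 + 2*π*x*cos(π*x/3)/3 - 2*π*cos(π*x/3)/3) dx. Term by term:
  ∫_0^3 -2*π*cos(π*x/3)/3 dx = 0;  ∫_0^3 -π*x^2*cos(π*x/3)/3 dx = 18/π;  ∫_0^3 2*π*x*cos(π*x/3)/3 dx = -12/π;
  ∫_0^3 2*π*x^3*cos(π*x/3)/3 dx = -162/π + 648/π^3.
Sum: 0 + 18/π − 12/π + -162/π + 648/π^3 = -156/π + 648/π^3.
So LHS = -156/π + 648/π^3.
∫_0^3 v(x) φ(x) dx = ∫_0^3 (6*x^2*sin(π*x/3) - 2*x*sin(π*x/3) + 2*sin(π*x/3)) dx. Term by term:
  ∫_0^3 2*sin(π*x/3) dx = 12/π;  ∫_0^3 -2*x*sin(π*x/3) dx = -18/π;  ∫_0^3 6*x^2*sin(π*x/3) dx = -648/π^3 + 162/π.
Sum: 12/π − 18/π + -648/π^3 + 162/π = -648/π^3 + 156/π.
So RHS = -∫_0^3 v(x) φ(x) dx = -156/π + 648/π^3.
LHS = RHS, so the identity holds for this test φ.
Moreover u is smooth here and v(x) = u'(x) = 6*x**2 - 2*x + 2 pointwise, so the identity holds for every test function. Hence v is the weak derivative of u.


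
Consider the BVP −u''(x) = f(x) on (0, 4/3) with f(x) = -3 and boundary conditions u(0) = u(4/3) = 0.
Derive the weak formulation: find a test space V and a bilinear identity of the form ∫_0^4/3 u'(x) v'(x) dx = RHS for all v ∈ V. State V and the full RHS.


V = H^1_0(0, 4/3) (so v(0) = v(4/3) = 0); weak form: ∫_0^4/3 u'v' dx = ∫_0^4/3 (-3) v dx for all v ∈ V.

Multiply both sides by a test function v and integrate from 0 to 4/3:
  ∫_0^4/3 −u''(x) v(x) dx = ∫_0^4/3 f(x) v(x) dx.
Integrate the LHS by parts once:
  ∫_0^4/3 −u'' v dx = −[u'(x) v(x)]_0^4/3 + ∫_0^4/3 u'(x) v'(x) dx.
Thus ∫_0^4/3 u'(x) v'(x) dx = ∫_0^4/3 f(x) v(x) dx + [u'(x) v(x)]_0^4/3.
Choose V so that boundary terms are either known or forced to vanish.
u is Dirichlet: u(0) = u(4/3) = 0. Let V = H^1_0(0, 4/3); then v(0) = v(4/3) = 0, and [u' v]_0^4/3 = 0.
Weak formulation: find u (satisfying any essential BC) such that ∫_0^4/3 u'(x) v'(x) dx = ∫_0^4/3 f v dx for all v ∈ V.
Substituting f(x) = -3, the right-hand side is ∫_0^4/3 (-3) v dx.


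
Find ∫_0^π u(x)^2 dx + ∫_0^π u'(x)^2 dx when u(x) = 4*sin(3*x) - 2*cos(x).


||u||_{H^1(0,π)}^2 = 84*π

u'(x) = 2*sin(x) + 12*cos(3*x).
Expand u² and (u')² and integrate term by term on (0, π), using: for integers n ≥ 1, ∫_0^π sin²(nx) dx = ∫_0^π cos²(nx) dx = π/2; for n ≠ n', ∫_0^π sin(nx)sin(n'x) dx = ∫_0^π cos(nx)cos(n'x) dx = 0; and by product-to-sum, ∫_0^π sin(nx)cos(n'x) dx = ½∫_0^π [sin((n+n')x) + sin((n−n')x)] dx, which is 0 when n+n' is even and 2n/(n²−n'²) when n+n' is odd (it need not vanish on (0, π)).
  u² squared terms: (-2)²·∫cos(x)² dx = 4·π/2 = 2*π;  (4)²·∫sin(3x)² dx = 16·π/2 = 8*π.
  u² cross terms: 2·(-2)·(4)·∫cos(x)·sin(3x) dx = -16·(0) = 0.
  So ∫_0^π u² dx = 2*π + 8*π + 0 = 10*π.
  (u')² squared terms: (2)²·∫sin(x)² dx = 4·π/2 = 2*π;  (12)²·∫cos(3x)² dx = 144·π/2 = 72*π.
  (u')² cross terms: 2·(2)·(12)·∫sin(x)·cos(3x) dx = 48·(0) = 0.
  So ∫_0^π (u')² dx = 2*π + 72*π + 0 = 74*π.
||u||_{H^1}^2 = (10*π) + (74*π) = 84*π.


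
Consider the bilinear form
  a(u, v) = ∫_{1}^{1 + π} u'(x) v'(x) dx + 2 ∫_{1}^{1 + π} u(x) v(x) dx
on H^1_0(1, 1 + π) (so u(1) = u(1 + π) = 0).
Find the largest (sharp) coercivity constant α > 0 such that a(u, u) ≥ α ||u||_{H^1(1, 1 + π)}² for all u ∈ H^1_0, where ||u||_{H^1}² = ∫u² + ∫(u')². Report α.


α = 1

Coercivity of a(·,·) on H^1_0(1, 1 + π) means a(u, u) ≥ α ||u||_{H^1}² for every u ∈ H^1_0.
The interval has length L = π, and Poincaré/coercivity depend only on L. Here a(u, u) = ∫(u')² + (2)·∫u².
Here c = 2 ≥ 1, so a(u,u) = ∫(u')² + c∫u² ≥ ∫(u')² + ∫u² = ||u||_{H^1}², i.e. α = 1 works. No larger α is possible: a(u,u) ≥ α||u||_{H^1}² means (1−α)∫(u')² ≥ (α−c)∫u², and for the modes u_n = sin(nπ(x−x₀)/L) (x₀ the left endpoint) one has ∫u_n²/∫(u_n')² = (L/(nπ))² → 0, so a(u_n,u_n)/||u_n||_{H^1}² → 1. Hence the optimal constant is α = 1.
Therefore α = 1.


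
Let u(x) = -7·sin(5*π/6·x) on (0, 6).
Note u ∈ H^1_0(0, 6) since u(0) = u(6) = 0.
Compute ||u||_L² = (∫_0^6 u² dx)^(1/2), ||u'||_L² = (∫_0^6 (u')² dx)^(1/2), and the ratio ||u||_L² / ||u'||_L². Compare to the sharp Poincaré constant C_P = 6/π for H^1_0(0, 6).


||u||_L² / ||u'||_L² = 6/(5*π) < C_P = 6/π.

u(x) = -7·sin(5*π/6·x), so u'(x) = -35*π*cos(5*π*x/6)/6.
Writing u(x) = A·sin(kπx/L) with A = -7 and k = 5, use ∫_0^L sin²(kπx/L) dx = L/2 and ∫_0^L cos²(kπx/L) dx = L/2.
u² = 49·sin²(5*π/6·x) and (u')² = 1225*π^2/36·cos²(5*π/6·x), and each of sin², cos² integrates to L/2 = 3 over (0, 6).
∫_0^6 u² dx = 147, so ||u||_L² = 7*sqrt(3).
∫_0^6 (u')² dx = 1225*π^2/12, so ||u'||_L² = 35*sqrt(3)*π/6.
Ratio ||u||_L² / ||u'||_L² = 6/(5*π).
Sharp Poincaré constant on H^1_0(0, 6) is C_P = L/π = 6/π, achieved by sin(π/6·x).
This is the k = 5 harmonic; the ratio L/(kπ) is strictly less than C_P = L/π, consistent with the sharp inequality ||u||_L² ≤ C_P ||u'||_L².


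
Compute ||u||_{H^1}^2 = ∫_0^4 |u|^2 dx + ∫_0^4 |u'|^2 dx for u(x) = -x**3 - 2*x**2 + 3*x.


||u||_{H^1}^2 = 254316/35

The H^1 norm (squared) on an interval (0, L) is
  ||u||_{H^1}^2 = ∫_0^L u(x)^2 dx + ∫_0^L u'(x)^2 dx.
Compute u'(x) = -3*x**2 - 4*x + 3.
Then u(x)^2 = x**6 + 4*x**5 - 2*x**4 - 12*x**3 + 9*x**2 and u'(x)^2 = 9*x**4 + 24*x**3 - 2*x**2 - 24*x + 9.
Integrate each monomial from 0 to 4 using ∫_0^4 c·x^n dx = c·4^(n+1)/(n+1):
  ∫_0^4 u(x)^2 dx = ∫_0^4 (x^6 + 4*x^5 - 2*x^4 - 12*x^3 + 9*x^2) dx. Term by term:
    ∫_0^4 x^6 dx = 16384/7;  ∫_0^4 4*x^5 dx = 8192/3;  ∫_0^4 -2*x^4 dx = -2048/5;
    ∫_0^4 -12*x^3 dx = -768;  ∫_0^4 9*x^2 dx = 192.
  Sum: 16384/7 + 8192/3 − 2048/5 − 768 + 192 = 428992/105.
  ∫_0^4 u'(x)^2 dx = ∫_0^4 (9*x^4 + 24*x^3 - 2*x^2 - 24*x + 9) dx. Term by term:
    ∫_0^4 9*x^4 dx = 9216/5;  ∫_0^4 24*x^3 dx = 1536;  ∫_0^4 -2*x^2 dx = -128/3;
    ∫_0^4 -24*x dx = -192;  ∫_0^4 9 dx = 36.
  Sum: 9216/5 + 1536 − 128/3 − 192 + 36 = 47708/15.
Adding: ||u||_{H^1}^2 = 428992/105 + 47708/15 = 254316/35.


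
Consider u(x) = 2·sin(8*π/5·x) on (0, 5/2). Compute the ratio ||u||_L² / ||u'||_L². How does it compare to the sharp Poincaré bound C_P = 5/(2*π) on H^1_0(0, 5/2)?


||u||_L² / ||u'||_L² = 5/(8*π) < C_P = 5/(2*π).

u(x) = 2·sin(8*π/5·x), so u'(x) = 16*π*cos(8*π*x/5)/5.
Writing u(x) = A·sin(kπx/L) with A = 2 and k = 4, use ∫_0^L sin²(kπx/L) dx = L/2 and ∫_0^L cos²(kπx/L) dx = L/2.
u² = 4·sin²(8*π/5·x) and (u')² = 256*π^2/25·cos²(8*π/5·x), and each of sin², cos² integrates to L/2 = 5/4 over (0, 5/2).
∫_0^5/2 u² dx = 5, so ||u||_L² = sqrt(5).
∫_0^5/2 (u')² dx = 64*π^2/5, so ||u'||_L² = 8*sqrt(5)*π/5.
Ratio ||u||_L² / ||u'||_L² = 5/(8*π).
Sharp Poincaré constant on H^1_0(0, 5/2) is C_P = L/π = 5/(2*π), achieved by sin(2*π/5·x).
This is the k = 4 harmonic; the ratio L/(kπ) is strictly less than C_P = L/π, consistent with the sharp inequality ||u||_L² ≤ C_P ||u'||_L².


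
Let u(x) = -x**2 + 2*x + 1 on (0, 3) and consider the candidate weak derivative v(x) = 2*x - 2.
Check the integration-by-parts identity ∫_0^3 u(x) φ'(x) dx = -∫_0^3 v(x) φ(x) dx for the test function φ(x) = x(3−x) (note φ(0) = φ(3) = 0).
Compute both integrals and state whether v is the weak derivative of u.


LHS = 9/2, RHS = -9/2. No, v is not the weak derivative of u.

u(x) = -x**2 + 2*x + 1, classical derivative u'(x) = 2 - 2*x.
φ(x) = x(3−x), so φ'(x) = 3 - 2*x.
Note φ(0) = φ(3) = 0, so the boundary term u·φ vanishes.
LHS = ∫_0^3 u(x) φ'(x) dx = ∫_0^3 (2*x^3 - 7*x^2 + 4*x + 3) dx. Term by term:
  ∫_0^3 2*x^3 dx = 81/2;  ∫_0^3 -7*x^2 dx = -63;  ∫_0^3 4*x dx = 18;
  ∫_0^3 3 dx = 9.
Sum: 81/2 − 63 + 18 + 9 = 9/2.
So LHS = 9/2.
∫_0^3 v(x) φ(x) dx = ∫_0^3 (-2*x^3 + 8*x^2 - 6*x) dx. Term by term:
  ∫_0^3 -2*x^3 dx = -81/2;  ∫_0^3 8*x^2 dx = 72;  ∫_0^3 -6*x dx = -27.
Sum: -81/2 + 72 − 27 = 9/2.
So RHS = -∫_0^3 v(x) φ(x) dx = -9/2.
LHS − RHS = 9 ≠ 0, so the identity fails.
(For a valid weak derivative the identity must hold for EVERY test function, in particular this one. The failure shows v is NOT the weak derivative of u.)
Correct weak derivative would be u'(x) = 2 - 2*x.


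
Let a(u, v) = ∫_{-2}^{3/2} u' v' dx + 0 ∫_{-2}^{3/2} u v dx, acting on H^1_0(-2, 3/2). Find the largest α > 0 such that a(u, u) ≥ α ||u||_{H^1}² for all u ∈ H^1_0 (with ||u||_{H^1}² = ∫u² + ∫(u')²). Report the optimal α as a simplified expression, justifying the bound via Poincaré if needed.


α = 4*π^2/(4*π^2 + 49)

Coercivity of a(·,·) on H^1_0(-2, 3/2) means a(u, u) ≥ α ||u||_{H^1}² for every u ∈ H^1_0.
The interval has length L = 7/2, and Poincaré/coercivity depend only on L. Here a(u, u) = ∫(u')² + (0)·∫u².
Here c = 0, so a(u,u) = ∫(u')² alone. The condition a(u,u) ≥ α||u||_{H^1}² reads (1−α)∫(u')² ≥ (α−c)∫u². Any admissible α is ≤ 1 (rapidly oscillating u have ∫u²/∫(u')² → 0), and α = 1 would force 0 ≥ (1−c)∫u², impossible since c < 1; so 1−α > 0. By the sharp Poincaré inequality on H^1_0 of an interval of length L, ∫(u')² ≥ (π/L)²∫u² with equality for the first sine mode sin(π(x−x₀)/L) (x₀ the left endpoint), so the inequality holds for all u iff (1−α)(π/L)² ≥ α − c, i.e. α ≤ ((π/L)² + c)/((π/L)² + 1) = (1 + c(L/π)²)/(1 + (L/π)²). (Direct route, valid since c ≤ 0: Poincaré gives c∫u² ≥ c(L/π)²∫(u')², so a(u,u) ≥ (1 + c(L/π)²)∫(u')², while ||u||_{H^1}² ≤ (1 + (L/π)²)∫(u')²; dividing yields the same α.) With (π/L)² = 4*π^2/49 and c = 0, the largest admissible constant is α = ((π/L)² + c)/((π/L)² + 1).
Simplifying, α = 4*π^2/(4*π^2 + 49).


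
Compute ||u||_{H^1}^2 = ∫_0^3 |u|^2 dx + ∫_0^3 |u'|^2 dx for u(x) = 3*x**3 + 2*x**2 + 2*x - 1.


||u||_{H^1}^2 = 771369/70

The H^1 norm (squared) on an interval (0, L) is
  ||u||_{H^1}^2 = ∫_0^L u(x)^2 dx + ∫_0^L u'(x)^2 dx.
Compute u'(x) = 9*x**2 + 4*x + 2.
Then u(x)^2 = 9*x**6 + 12*x**5 + 16*x**4 + 2*x**3 - 4*x + 1 and u'(x)^2 = 81*x**4 + 72*x**3 + 52*x**2 + 16*x + 4.
Integrate each monomial from 0 to 3 using ∫_0^3 c·x^n dx = c·3^(n+1)/(n+1):
  ∫_0^3 u(x)^2 dx = ∫_0^3 (9*x^6 + 12*x^5 + 16*x^4 + 2*x^3 - 4*x + 1) dx. Term by term:
    ∫_0^3 9*x^6 dx = 19683/7;  ∫_0^3 12*x^5 dx = 1458;  ∫_0^3 16*x^4 dx = 3888/5;
    ∫_0^3 2*x^3 dx = 81/2;  ∫_0^3 -4*x dx = -18;  ∫_0^3 1 dx = 3.
  Sum: 19683/7 + 1458 + 3888/5 + 81/2 − 18 + 3 = 355107/70.
  ∫_0^3 u'(x)^2 dx = ∫_0^3 (81*x^4 + 72*x^3 + 52*x^2 + 16*x + 4) dx. Term by term:
    ∫_0^3 81*x^4 dx = 19683/5;  ∫_0^3 72*x^3 dx = 1458;  ∫_0^3 52*x^2 dx = 468;
    ∫_0^3 16*x dx = 72;  ∫_0^3 4 dx = 12.
  Sum: 19683/5 + 1458 + 468 + 72 + 12 = 29733/5.
Adding: ||u||_{H^1}^2 = 355107/70 + 29733/5 = 771369/70.


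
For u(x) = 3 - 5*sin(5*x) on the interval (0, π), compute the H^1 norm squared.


||u||_{H^1(0,π)}^2 = -12 + 334*π

u'(x) = -25*cos(5*x).
Expand u² and (u')² and integrate term by term on (0, π), using: for integers n ≥ 1, ∫_0^π sin²(nx) dx = ∫_0^π cos²(nx) dx = π/2; for n ≠ n', ∫_0^π sin(nx)sin(n'x) dx = ∫_0^π cos(nx)cos(n'x) dx = 0; and by product-to-sum, ∫_0^π sin(nx)cos(n'x) dx = ½∫_0^π [sin((n+n')x) + sin((n−n')x)] dx, which is 0 when n+n' is even and 2n/(n²−n'²) when n+n' is odd (it need not vanish on (0, π)). For the constant mode: ∫_0^π 1 dx = π, ∫_0^π cos(nx) dx = 0, ∫_0^π sin(nx) dx = (1−(−1)^n)/n.
  u² squared terms: (3)²·∫1 dx = 9·π = 9*π;  (-5)²·∫sin(5x)² dx = 25·π/2 = 25*π/2.
  u² cross terms: 2·(3)·(-5)·∫1·sin(5x) dx = -30·(2/5) = -12.
  So ∫_0^π u² dx = 9*π + 25*π/2 − 12 = -12 + 43*π/2.
  (u')² squared terms: (-25)²·∫cos(5x)² dx = 625·π/2 = 625*π/2.
  So ∫_0^π (u')² dx = 625*π/2.
||u||_{H^1}^2 = (-12 + 43*π/2) + (625*π/2) = -12 + 334*π.


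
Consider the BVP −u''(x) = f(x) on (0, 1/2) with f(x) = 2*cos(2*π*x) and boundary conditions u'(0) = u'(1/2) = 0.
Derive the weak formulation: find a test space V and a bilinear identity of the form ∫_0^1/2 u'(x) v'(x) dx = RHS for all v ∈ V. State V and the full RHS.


V = H^1(0, 1/2) (no boundary constraint on v; u is determined up to an additive constant); weak form: ∫_0^1/2 u'v' dx = ∫_0^1/2 (2*cos(2*π*x)) v dx for all v ∈ V.

Multiply both sides by a test function v and integrate from 0 to 1/2:
  ∫_0^1/2 −u''(x) v(x) dx = ∫_0^1/2 f(x) v(x) dx.
Integrate the LHS by parts once:
  ∫_0^1/2 −u'' v dx = −[u'(x) v(x)]_0^1/2 + ∫_0^1/2 u'(x) v'(x) dx.
Thus ∫_0^1/2 u'(x) v'(x) dx = ∫_0^1/2 f(x) v(x) dx + [u'(x) v(x)]_0^1/2.
Choose V so that boundary terms are either known or forced to vanish.
u has homogeneous Neumann: u'(0) = u'(1/2) = 0. So [u' v]_0^1/2 = 0·v(1/2) − 0·v(0) = 0 for any v; take V = H^1(0, 1/2).
Weak formulation: find u (satisfying any essential BC) such that ∫_0^1/2 u'(x) v'(x) dx = ∫_0^1/2 f v dx for all v ∈ V (homogeneous Neumann, so boundary terms vanish).
Substituting f(x) = 2*cos(2*π*x), the right-hand side is ∫_0^1/2 (2*cos(2*π*x)) v dx.
Compatibility check (pure Neumann): taking v ≡ 1 ∈ V gives 0 = ∫_0^1/2 f dx + (0) − (0), i.e. ∫_0^1/2 f dx must equal u'(0) − u'(1/2) = 0. Indeed ∫_0^1/2 (2*cos(2*π*x)) dx = 0, so the data are compatible. The solution is then unique only up to an additive constant (fix it e.g. by requiring ∫_0^1/2 u dx = 0).


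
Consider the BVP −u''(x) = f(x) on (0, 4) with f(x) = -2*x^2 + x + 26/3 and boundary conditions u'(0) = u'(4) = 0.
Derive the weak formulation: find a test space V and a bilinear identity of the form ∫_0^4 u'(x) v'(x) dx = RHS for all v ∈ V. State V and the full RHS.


V = H^1(0, 4) (no boundary constraint on v; u is determined up to an additive constant); weak form: ∫_0^4 u'v' dx = ∫_0^4 (-2*x^2 + x + 26/3) v dx for all v ∈ V.

Multiply both sides by a test function v and integrate from 0 to 4:
  ∫_0^4 −u''(x) v(x) dx = ∫_0^4 f(x) v(x) dx.
Integrate the LHS by parts once:
  ∫_0^4 −u'' v dx = −[u'(x) v(x)]_0^4 + ∫_0^4 u'(x) v'(x) dx.
Thus ∫_0^4 u'(x) v'(x) dx = ∫_0^4 f(x) v(x) dx + [u'(x) v(x)]_0^4.
Choose V so that boundary terms are either known or forced to vanish.
u has homogeneous Neumann: u'(0) = u'(4) = 0. So [u' v]_0^4 = 0·v(4) − 0·v(0) = 0 for any v; take V = H^1(0, 4).
Weak formulation: find u (satisfying any essential BC) such that ∫_0^4 u'(x) v'(x) dx = ∫_0^4 f v dx for all v ∈ V (homogeneous Neumann, so boundary terms vanish).
Substituting f(x) = -2*x^2 + x + 26/3, the right-hand side is ∫_0^4 (-2*x^2 + x + 26/3) v dx.
Compatibility check (pure Neumann): taking v ≡ 1 ∈ V gives 0 = ∫_0^4 f dx + (0) − (0), i.e. ∫_0^4 f dx must equal u'(0) − u'(4) = 0. Indeed ∫_0^4 (-2*x^2 + x + 26/3) dx = 0, so the data are compatible. The solution is then unique only up to an additive constant (fix it e.g. by requiring ∫_0^4 u dx = 0).


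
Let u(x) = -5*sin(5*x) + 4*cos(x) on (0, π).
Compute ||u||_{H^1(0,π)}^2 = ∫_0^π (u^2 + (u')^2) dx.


||u||_{H^1(0,π)}^2 = 341*π

u'(x) = -4*sin(x) - 25*cos(5*x).
Expand u² and (u')² and integrate term by term on (0, π), using: for integers n ≥ 1, ∫_0^π sin²(nx) dx = ∫_0^π cos²(nx) dx = π/2; for n ≠ n', ∫_0^π sin(nx)sin(n'x) dx = ∫_0^π cos(nx)cos(n'x) dx = 0; and by product-to-sum, ∫_0^π sin(nx)cos(n'x) dx = ½∫_0^π [sin((n+n')x) + sin((n−n')x)] dx, which is 0 when n+n' is even and 2n/(n²−n'²) when n+n' is odd (it need not vanish on (0, π)).
  u² squared terms: (-5)²·∫sin(5x)² dx = 25·π/2 = 25*π/2;  (4)²·∫cos(x)² dx = 16·π/2 = 8*π.
  u² cross terms: 2·(-5)·(4)·∫sin(5x)·cos(x) dx = -40·(0) = 0.
  So ∫_0^π u² dx = 25*π/2 + 8*π + 0 = 41*π/2.
  (u')² squared terms: (-25)²·∫cos(5x)² dx = 625·π/2 = 625*π/2;  (-4)²·∫sin(x)² dx = 16·π/2 = 8*π.
  (u')² cross terms: 2·(-25)·(-4)·∫cos(5x)·sin(x) dx = 200·(0) = 0.
  So ∫_0^π (u')² dx = 625*π/2 + 8*π + 0 = 641*π/2.
||u||_{H^1}^2 = (41*π/2) + (641*π/2) = 341*π.


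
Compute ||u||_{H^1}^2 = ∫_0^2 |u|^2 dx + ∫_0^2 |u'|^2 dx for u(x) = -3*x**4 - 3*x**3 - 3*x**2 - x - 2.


||u||_{H^1}^2 = 966874/105

The H^1 norm (squared) on an interval (0, L) is
  ||u||_{H^1}^2 = ∫_0^L u(x)^2 dx + ∫_0^L u'(x)^2 dx.
Compute u'(x) = -12*x**3 - 9*x**2 - 6*x - 1.
Then u(x)^2 = 9*x**8 + 18*x**7 + 27*x**6 + 24*x**5 + 27*x**4 + 18*x**3 + 13*x**2 + 4*x + 4 and u'(x)^2 = 144*x**6 + 216*x**5 + 225*x**4 + 132*x**3 + 54*x**2 + 12*x + 1.
Integrate each monomial from 0 to 2 using ∫_0^2 c·x^n dx = c·2^(n+1)/(n+1):
  ∫_0^2 u(x)^2 dx = ∫_0^2 (9*x^8 + 18*x^7 + 27*x^6 + 24*x^5 + 27*x^4 + 18*x^3 + 13*x^2 + 4*x + 4) dx. Term by term:
    ∫_0^2 9*x^8 dx = 512;  ∫_0^2 18*x^7 dx = 576;  ∫_0^2 27*x^6 dx = 3456/7;
    ∫_0^2 24*x^5 dx = 256;  ∫_0^2 27*x^4 dx = 864/5;  ∫_0^2 18*x^3 dx = 72;
    ∫_0^2 13*x^2 dx = 104/3;  ∫_0^2 4*x dx = 8;  ∫_0^2 4 dx = 8.
  Sum: 512 + 576 + 3456/7 + 256 + 864/5 + 72 + 104/3 + 8 + 8 = 223984/105.
  ∫_0^2 u'(x)^2 dx = ∫_0^2 (144*x^6 + 216*x^5 + 225*x^4 + 132*x^3 + 54*x^2 + 12*x + 1) dx. Term by term:
    ∫_0^2 144*x^6 dx = 18432/7;  ∫_0^2 216*x^5 dx = 2304;  ∫_0^2 225*x^4 dx = 1440;
    ∫_0^2 132*x^3 dx = 528;  ∫_0^2 54*x^2 dx = 144;  ∫_0^2 12*x dx = 24;
    ∫_0^2 1 dx = 2.
  Sum: 18432/7 + 2304 + 1440 + 528 + 144 + 24 + 2 = 49526/7.
Adding: ||u||_{H^1}^2 = 223984/105 + 49526/7 = 966874/105.


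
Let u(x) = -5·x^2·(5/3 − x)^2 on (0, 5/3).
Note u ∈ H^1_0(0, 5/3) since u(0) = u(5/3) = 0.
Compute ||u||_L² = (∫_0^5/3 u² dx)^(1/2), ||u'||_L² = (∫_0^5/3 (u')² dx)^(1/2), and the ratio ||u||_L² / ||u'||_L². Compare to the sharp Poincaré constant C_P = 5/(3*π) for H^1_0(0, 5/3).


||u||_L² / ||u'||_L² = 5*sqrt(3)/18 < C_P = 5/(3*π).

u(x) = -5·x^2·(5/3 − x)^2, so u'(x) = 10*x*(-18*x^2 + 45*x - 25)/9.
u(x) = -5·x^2·(5/3 − x)^2 vanishes at x = 0 and x = 5/3, so u ∈ H^1_0(0, 5/3). Differentiate via the product rule and integrate the resulting polynomials term by term.
  ∫_0^5/3 u² dx = ∫_0^5/3 (25*x^8 - 500*x^7/3 + 1250*x^6/3 - 12500*x^5/27 + 15625*x^4/81) dx. Term by term:
    ∫_0^5/3 25*x^8 dx = 48828125/177147;  ∫_0^5/3 -500*x^7/3 dx = -48828125/39366;  ∫_0^5/3 1250*x^6/3 dx = 97656250/45927;
    ∫_0^5/3 -12500*x^5/27 dx = -97656250/59049;  ∫_0^5/3 15625*x^4/81 dx = 9765625/19683.
  Sum: 48828125/177147 − 48828125/39366 + 97656250/45927 − 97656250/59049 + 9765625/19683 = 9765625/2480058.
  ∫_0^5/3 (u')² dx = ∫_0^5/3 (400*x^6 - 2000*x^5 + 32500*x^4/9 - 25000*x^3/9 + 62500*x^2/81) dx. Term by term:
    ∫_0^5/3 400*x^6 dx = 31250000/15309;  ∫_0^5/3 -2000*x^5 dx = -15625000/2187;  ∫_0^5/3 32500*x^4/9 dx = 20312500/2187;
    ∫_0^5/3 -25000*x^3/9 dx = -3906250/729;  ∫_0^5/3 62500*x^2/81 dx = 7812500/6561.
  Sum: 31250000/15309 − 15625000/2187 + 20312500/2187 − 3906250/729 + 7812500/6561 = 781250/45927.
∫_0^5/3 u² dx = 9765625/2480058, so ||u||_L² = 3125*sqrt(42)/10206.
∫_0^5/3 (u')² dx = 781250/45927, so ||u'||_L² = 625*sqrt(14)/567.
Ratio ||u||_L² / ||u'||_L² = 5*sqrt(3)/18.
Sharp Poincaré constant on H^1_0(0, 5/3) is C_P = L/π = 5/(3*π), achieved by sin(3*π/5·x).
A polynomial bump cannot attain the sharp Poincaré constant (only the first sine eigenfunction does), so the ratio is strictly less than C_P, consistent with ||u||_L² ≤ C_P ||u'||_L².


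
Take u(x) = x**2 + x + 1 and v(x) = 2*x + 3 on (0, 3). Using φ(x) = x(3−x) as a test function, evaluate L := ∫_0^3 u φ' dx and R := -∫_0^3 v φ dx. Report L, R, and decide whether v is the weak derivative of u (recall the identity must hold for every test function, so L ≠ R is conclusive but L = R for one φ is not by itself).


LHS = -18, RHS = -27. No, v is not the weak derivative of u.

u(x) = x**2 + x + 1, classical derivative u'(x) = 2*x + 1.
φ(x) = x(3−x), so φ'(x) = 3 - 2*x.
Note φ(0) = φ(3) = 0, so the boundary term u·φ vanishes.
LHS = ∫_0^3 u(x) φ'(x) dx = ∫_0^3 (-2*x^3 + x^2 + x + 3) dx. Term by term:
  ∫_0^3 -2*x^3 dx = -81/2;  ∫_0^3 x^2 dx = 9;  ∫_0^3 x dx = 9/2;
  ∫_0^3 3 dx = 9.
Sum: -81/2 + 9 + 9/2 + 9 = -18.
So LHS = -18.
∫_0^3 v(x) φ(x) dx = ∫_0^3 (-2*x^3 + 3*x^2 + 9*x) dx. Term by term:
  ∫_0^3 -2*x^3 dx = -81/2;  ∫_0^3 3*x^2 dx = 27;  ∫_0^3 9*x dx = 81/2.
Sum: -81/2 + 27 + 81/2 = 27.
So RHS = -∫_0^3 v(x) φ(x) dx = -27.
LHS − RHS = 9 ≠ 0, so the identity fails.
(For a valid weak derivative the identity must hold for EVERY test function, in particular this one. The failure shows v is NOT the weak derivative of u.)
Correct weak derivative would be u'(x) = 2*x + 1.


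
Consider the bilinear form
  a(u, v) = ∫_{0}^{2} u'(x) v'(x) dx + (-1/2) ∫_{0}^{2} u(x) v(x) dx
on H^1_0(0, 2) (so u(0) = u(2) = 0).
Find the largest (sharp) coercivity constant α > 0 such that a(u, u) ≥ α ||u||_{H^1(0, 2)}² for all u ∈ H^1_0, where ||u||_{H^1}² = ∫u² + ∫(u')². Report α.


α = (-2 + π^2)/(4 + π^2)

Coercivity of a(·,·) on H^1_0(0, 2) means a(u, u) ≥ α ||u||_{H^1}² for every u ∈ H^1_0.
The interval has length L = 2, and Poincaré/coercivity depend only on L. Here a(u, u) = ∫(u')² + (-1/2)·∫u².
Here c = -1/2 < 0 with |c| < (π/L)² = π^2/4, so coercivity still holds. The condition a(u,u) ≥ α||u||_{H^1}² reads (1−α)∫(u')² ≥ (α−c)∫u². Any admissible α is ≤ 1 (rapidly oscillating u have ∫u²/∫(u')² → 0), and α = 1 would force 0 ≥ (1−c)∫u², impossible since c < 1; so 1−α > 0. By the sharp Poincaré inequality on H^1_0 of an interval of length L, ∫(u')² ≥ (π/L)²∫u² with equality for the first sine mode sin(π(x−x₀)/L) (x₀ the left endpoint), so the inequality holds for all u iff (1−α)(π/L)² ≥ α − c, i.e. α ≤ ((π/L)² + c)/((π/L)² + 1) = (1 + c(L/π)²)/(1 + (L/π)²). (Direct route, valid since c ≤ 0: Poincaré gives c∫u² ≥ c(L/π)²∫(u')², so a(u,u) ≥ (1 + c(L/π)²)∫(u')², while ||u||_{H^1}² ≤ (1 + (L/π)²)∫(u')²; dividing yields the same α.) With (π/L)² = π^2/4 and c = -1/2, the largest admissible constant is α = ((π/L)² + c)/((π/L)² + 1).
Simplifying, α = (-2 + π^2)/(4 + π^2).


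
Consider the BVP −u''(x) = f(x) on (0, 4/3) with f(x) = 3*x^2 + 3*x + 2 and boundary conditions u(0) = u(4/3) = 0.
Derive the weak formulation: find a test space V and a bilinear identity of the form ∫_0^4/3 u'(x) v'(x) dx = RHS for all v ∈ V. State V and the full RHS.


V = H^1_0(0, 4/3) (so v(0) = v(4/3) = 0); weak form: ∫_0^4/3 u'v' dx = ∫_0^4/3 (3*x^2 + 3*x + 2) v dx for all v ∈ V.

Multiply both sides by a test function v and integrate from 0 to 4/3:
  ∫_0^4/3 −u''(x) v(x) dx = ∫_0^4/3 f(x) v(x) dx.
Integrate the LHS by parts once:
  ∫_0^4/3 −u'' v dx = −[u'(x) v(x)]_0^4/3 + ∫_0^4/3 u'(x) v'(x) dx.
Thus ∫_0^4/3 u'(x) v'(x) dx = ∫_0^4/3 f(x) v(x) dx + [u'(x) v(x)]_0^4/3.
Choose V so that boundary terms are either known or forced to vanish.
u is Dirichlet: u(0) = u(4/3) = 0. Let V = H^1_0(0, 4/3); then v(0) = v(4/3) = 0, and [u' v]_0^4/3 = 0.
Weak formulation: find u (satisfying any essential BC) such that ∫_0^4/3 u'(x) v'(x) dx = ∫_0^4/3 f v dx for all v ∈ V.
Substituting f(x) = 3*x^2 + 3*x + 2, the right-hand side is ∫_0^4/3 (3*x^2 + 3*x + 2) v dx.


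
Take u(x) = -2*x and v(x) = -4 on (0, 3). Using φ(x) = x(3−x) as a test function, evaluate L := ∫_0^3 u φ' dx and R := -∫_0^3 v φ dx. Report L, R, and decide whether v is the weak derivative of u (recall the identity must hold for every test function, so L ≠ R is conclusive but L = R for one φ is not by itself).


LHS = 9, RHS = 18. No, v is not the weak derivative of u.

u(x) = -2*x, classical derivative u'(x) = -2.
φ(x) = x(3−x), so φ'(x) = 3 - 2*x.
Note φ(0) = φ(3) = 0, so the boundary term u·φ vanishes.
LHS = ∫_0^3 u(x) φ'(x) dx = ∫_0^3 (4*x^2 - 6*x) dx. Term by term:
  ∫_0^3 4*x^2 dx = 36;  ∫_0^3 -6*x dx = -27.
Sum: 36 − 27 = 9.
So LHS = 9.
∫_0^3 v(x) φ(x) dx = ∫_0^3 (4*x^2 - 12*x) dx. Term by term:
  ∫_0^3 4*x^2 dx = 36;  ∫_0^3 -12*x dx = -54.
Sum: 36 − 54 = -18.
So RHS = -∫_0^3 v(x) φ(x) dx = 18.
LHS − RHS = -9 ≠ 0, so the identity fails.
(For a valid weak derivative the identity must hold for EVERY test function, in particular this one. The failure shows v is NOT the weak derivative of u.)
Correct weak derivative would be u'(x) = -2.


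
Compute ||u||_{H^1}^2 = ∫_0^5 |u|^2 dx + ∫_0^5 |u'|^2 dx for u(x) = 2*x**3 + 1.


||u||_{H^1}^2 = 474410/7

The H^1 norm (squared) on an interval (0, L) is
  ||u||_{H^1}^2 = ∫_0^L u(x)^2 dx + ∫_0^L u'(x)^2 dx.
Compute u'(x) = 6*x**2.
Then u(x)^2 = 4*x**6 + 4*x**3 + 1 and u'(x)^2 = 36*x**4.
Integrate each monomial from 0 to 5 using ∫_0^5 c·x^n dx = c·5^(n+1)/(n+1):
  ∫_0^5 u(x)^2 dx = ∫_0^5 (4*x^6 + 4*x^3 + 1) dx. Term by term:
    ∫_0^5 4*x^6 dx = 312500/7;  ∫_0^5 4*x^3 dx = 625;  ∫_0^5 1 dx = 5.
  Sum: 312500/7 + 625 + 5 = 316910/7.
  ∫_0^5 u'(x)^2 dx = ∫_0^5 (36*x^4) dx. Term by term:
    ∫_0^5 36*x^4 dx = 22500.
Adding: ||u||_{H^1}^2 = 316910/7 + 22500 = 474410/7.


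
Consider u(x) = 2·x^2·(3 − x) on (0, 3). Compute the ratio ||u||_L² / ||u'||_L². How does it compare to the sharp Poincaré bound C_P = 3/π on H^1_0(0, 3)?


||u||_L² / ||u'||_L² = 3*sqrt(14)/14 < C_P = 3/π.

u(x) = 2·x^2·(3 − x), so u'(x) = 6*x*(2 - x).
u(x) = 2·x^2·(3 − x) vanishes at x = 0 and x = 3, so u ∈ H^1_0(0, 3). Differentiate via the product rule and integrate the resulting polynomials term by term.
  ∫_0^3 u² dx = ∫_0^3 (4*x^6 - 24*x^5 + 36*x^4) dx. Term by term:
    ∫_0^3 4*x^6 dx = 8748/7;  ∫_0^3 -24*x^5 dx = -2916;  ∫_0^3 36*x^4 dx = 8748/5.
  Sum: 8748/7 − 2916 + 8748/5 = 2916/35.
  ∫_0^3 (u')² dx = ∫_0^3 (36*x^4 - 144*x^3 + 144*x^2) dx. Term by term:
    ∫_0^3 36*x^4 dx = 8748/5;  ∫_0^3 -144*x^3 dx = -2916;  ∫_0^3 144*x^2 dx = 1296.
  Sum: 8748/5 − 2916 + 1296 = 648/5.
∫_0^3 u² dx = 2916/35, so ||u||_L² = 54*sqrt(35)/35.
∫_0^3 (u')² dx = 648/5, so ||u'||_L² = 18*sqrt(10)/5.
Ratio ||u||_L² / ||u'||_L² = 3*sqrt(14)/14.
Sharp Poincaré constant on H^1_0(0, 3) is C_P = L/π = 3/π, achieved by sin(π/3·x).
A polynomial bump cannot attain the sharp Poincaré constant (only the first sine eigenfunction does), so the ratio is strictly less than C_P, consistent with ||u||_L² ≤ C_P ||u'||_L².


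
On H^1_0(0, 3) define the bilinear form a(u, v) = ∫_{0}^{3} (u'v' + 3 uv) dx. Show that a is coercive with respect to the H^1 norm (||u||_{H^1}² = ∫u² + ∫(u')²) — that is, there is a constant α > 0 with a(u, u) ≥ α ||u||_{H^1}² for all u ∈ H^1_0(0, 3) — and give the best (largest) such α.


α = 1

Coercivity of a(·,·) on H^1_0(0, 3) means a(u, u) ≥ α ||u||_{H^1}² for every u ∈ H^1_0.
The interval has length L = 3, and Poincaré/coercivity depend only on L. Here a(u, u) = ∫(u')² + (3)·∫u².
Here c = 3 ≥ 1, so a(u,u) = ∫(u')² + c∫u² ≥ ∫(u')² + ∫u² = ||u||_{H^1}², i.e. α = 1 works. No larger α is possible: a(u,u) ≥ α||u||_{H^1}² means (1−α)∫(u')² ≥ (α−c)∫u², and for the modes u_n = sin(nπ(x−x₀)/L) (x₀ the left endpoint) one has ∫u_n²/∫(u_n')² = (L/(nπ))² → 0, so a(u_n,u_n)/||u_n||_{H^1}² → 1. Hence the optimal constant is α = 1.
Therefore α = 1.


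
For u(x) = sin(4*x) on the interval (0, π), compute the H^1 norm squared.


||u||_{H^1(0,π)}^2 = 17*π/2

u'(x) = 4*cos(4*x).
Expand u² and (u')² and integrate term by term on (0, π), using: for integers n ≥ 1, ∫_0^π sin²(nx) dx = ∫_0^π cos²(nx) dx = π/2; for n ≠ n', ∫_0^π sin(nx)sin(n'x) dx = ∫_0^π cos(nx)cos(n'x) dx = 0; and by product-to-sum, ∫_0^π sin(nx)cos(n'x) dx = ½∫_0^π [sin((n+n')x) + sin((n−n')x)] dx, which is 0 when n+n' is even and 2n/(n²−n'²) when n+n' is odd (it need not vanish on (0, π)).
  u² squared terms: (1)²·∫sin(4x)² dx = 1·π/2 = π/2.
  So ∫_0^π u² dx = π/2.
  (u')² squared terms: (4)²·∫cos(4x)² dx = 16·π/2 = 8*π.
  So ∫_0^π (u')² dx = 8*π.
||u||_{H^1}^2 = (π/2) + (8*π) = 17*π/2.


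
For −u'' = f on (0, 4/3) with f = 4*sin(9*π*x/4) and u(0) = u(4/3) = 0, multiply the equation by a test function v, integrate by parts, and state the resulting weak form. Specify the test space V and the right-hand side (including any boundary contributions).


V = H^1_0(0, 4/3) (so v(0) = v(4/3) = 0); weak form: ∫_0^4/3 u'v' dx = ∫_0^4/3 (4*sin(9*π*x/4)) v dx for all v ∈ V.

Multiply both sides by a test function v and integrate from 0 to 4/3:
  ∫_0^4/3 −u''(x) v(x) dx = ∫_0^4/3 f(x) v(x) dx.
Integrate the LHS by parts once:
  ∫_0^4/3 −u'' v dx = −[u'(x) v(x)]_0^4/3 + ∫_0^4/3 u'(x) v'(x) dx.
Thus ∫_0^4/3 u'(x) v'(x) dx = ∫_0^4/3 f(x) v(x) dx + [u'(x) v(x)]_0^4/3.
Choose V so that boundary terms are either known or forced to vanish.
u is Dirichlet: u(0) = u(4/3) = 0. Let V = H^1_0(0, 4/3); then v(0) = v(4/3) = 0, and [u' v]_0^4/3 = 0.
Weak formulation: find u (satisfying any essential BC) such that ∫_0^4/3 u'(x) v'(x) dx = ∫_0^4/3 f v dx for all v ∈ V.
Substituting f(x) = 4*sin(9*π*x/4), the right-hand side is ∫_0^4/3 (4*sin(9*π*x/4)) v dx.


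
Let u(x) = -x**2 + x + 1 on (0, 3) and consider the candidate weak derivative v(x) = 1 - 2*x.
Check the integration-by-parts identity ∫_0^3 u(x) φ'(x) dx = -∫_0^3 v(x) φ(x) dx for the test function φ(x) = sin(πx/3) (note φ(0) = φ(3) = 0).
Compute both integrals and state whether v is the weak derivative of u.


LHS = 12/π, RHS = 12/π. Yes, v = u' weakly.

u(x) = -x**2 + x + 1, classical derivative u'(x) = 1 - 2*x.
φ(x) = sin(πx/3), so φ'(x) = π*cos(π*x/3)/3.
Note φ(0) = φ(3) = 0, so the boundary term u·φ vanishes.
LHS = ∫_0^3 u(x) φ'(x) dx = ∫_0^3 (-π*x^2*cos(π*x/3)/3 + π*x*cos(π*x/3)/3 + π*cos(π*x/3)/3) dx. Term by term:
  ∫_0^3 π*cos(π*x/3)/3 dx = 0;  ∫_0^3 -π*x^2*cos(π*x/3)/3 dx = 18/π;  ∫_0^3 π*x*cos(π*x/3)/3 dx = -6/π.
Sum: 0 + 18/π − 6/π = 12/π.
So LHS = 12/π.
∫_0^3 v(x) φ(x) dx = ∫_0^3 (-2*x*sin(π*x/3) + sin(π*x/3)) dx. Term by term:
  ∫_0^3 -2*x*sin(π*x/3) dx = -18/π;  ∫_0^3 sin(π*x/3) dx = 6/π.
Sum: -18/π + 6/π = -12/π.
So RHS = -∫_0^3 v(x) φ(x) dx = 12/π.
LHS = RHS, so the identity holds for this test φ.
Moreover u is smooth here and v(x) = u'(x) = 1 - 2*x pointwise, so the identity holds for every test function. Hence v is the weak derivative of u.


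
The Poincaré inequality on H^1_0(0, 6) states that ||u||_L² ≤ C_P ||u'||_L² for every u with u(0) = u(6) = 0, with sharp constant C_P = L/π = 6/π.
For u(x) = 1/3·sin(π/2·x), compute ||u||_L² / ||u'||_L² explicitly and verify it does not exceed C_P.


||u||_L² / ||u'||_L² = 2/π < C_P = 6/π.

u(x) = 1/3·sin(π/2·x), so u'(x) = π*cos(π*x/2)/6.
Writing u(x) = A·sin(kπx/L) with A = 1/3 and k = 3, use ∫_0^L sin²(kπx/L) dx = L/2 and ∫_0^L cos²(kπx/L) dx = L/2.
u² = 1/9·sin²(π/2·x) and (u')² = π^2/36·cos²(π/2·x), and each of sin², cos² integrates to L/2 = 3 over (0, 6).
∫_0^6 u² dx = 1/3, so ||u||_L² = sqrt(3)/3.
∫_0^6 (u')² dx = π^2/12, so ||u'||_L² = sqrt(3)*π/6.
Ratio ||u||_L² / ||u'||_L² = 2/π.
Sharp Poincaré constant on H^1_0(0, 6) is C_P = L/π = 6/π, achieved by sin(π/6·x).
This is the k = 3 harmonic; the ratio L/(kπ) is strictly less than C_P = L/π, consistent with the sharp inequality ||u||_L² ≤ C_P ||u'||_L².


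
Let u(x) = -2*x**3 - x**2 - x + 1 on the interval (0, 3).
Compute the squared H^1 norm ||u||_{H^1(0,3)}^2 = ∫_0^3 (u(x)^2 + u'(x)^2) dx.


||u||_{H^1}^2 = 302667/70

The H^1 norm (squared) on an interval (0, L) is
  ||u||_{H^1}^2 = ∫_0^L u(x)^2 dx + ∫_0^L u'(x)^2 dx.
Compute u'(x) = -6*x**2 - 2*x - 1.
Then u(x)^2 = 4*x**6 + 4*x**5 + 5*x**4 - 2*x**3 - x**2 - 2*x + 1 and u'(x)^2 = 36*x**4 + 24*x**3 + 16*x**2 + 4*x + 1.
Integrate each monomial from 0 to 3 using ∫_0^3 c·x^n dx = c·3^(n+1)/(n+1):
  ∫_0^3 u(x)^2 dx = ∫_0^3 (4*x^6 + 4*x^5 + 5*x^4 - 2*x^3 - x^2 - 2*x + 1) dx. Term by term:
    ∫_0^3 4*x^6 dx = 8748/7;  ∫_0^3 4*x^5 dx = 486;  ∫_0^3 5*x^4 dx = 243;
    ∫_0^3 -2*x^3 dx = -81/2;  ∫_0^3 -x^2 dx = -9;  ∫_0^3 -2*x dx = -9;
    ∫_0^3 1 dx = 3.
  Sum: 8748/7 + 486 + 243 − 81/2 − 9 − 9 + 3 = 26925/14.
  ∫_0^3 u'(x)^2 dx = ∫_0^3 (36*x^4 + 24*x^3 + 16*x^2 + 4*x + 1) dx. Term by term:
    ∫_0^3 36*x^4 dx = 8748/5;  ∫_0^3 24*x^3 dx = 486;  ∫_0^3 16*x^2 dx = 144;
    ∫_0^3 4*x dx = 18;  ∫_0^3 1 dx = 3.
  Sum: 8748/5 + 486 + 144 + 18 + 3 = 12003/5.
Adding: ||u||_{H^1}^2 = 26925/14 + 12003/5 = 302667/70.


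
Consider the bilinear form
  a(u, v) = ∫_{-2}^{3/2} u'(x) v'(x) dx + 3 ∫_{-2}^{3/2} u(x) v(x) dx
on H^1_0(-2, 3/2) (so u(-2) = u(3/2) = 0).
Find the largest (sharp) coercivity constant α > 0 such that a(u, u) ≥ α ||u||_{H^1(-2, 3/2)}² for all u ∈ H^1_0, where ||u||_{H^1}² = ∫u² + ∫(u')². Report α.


α = 1

Coercivity of a(·,·) on H^1_0(-2, 3/2) means a(u, u) ≥ α ||u||_{H^1}² for every u ∈ H^1_0.
The interval has length L = 7/2, and Poincaré/coercivity depend only on L. Here a(u, u) = ∫(u')² + (3)·∫u².
Here c = 3 ≥ 1, so a(u,u) = ∫(u')² + c∫u² ≥ ∫(u')² + ∫u² = ||u||_{H^1}², i.e. α = 1 works. No larger α is possible: a(u,u) ≥ α||u||_{H^1}² means (1−α)∫(u')² ≥ (α−c)∫u², and for the modes u_n = sin(nπ(x−x₀)/L) (x₀ the left endpoint) one has ∫u_n²/∫(u_n')² = (L/(nπ))² → 0, so a(u_n,u_n)/||u_n||_{H^1}² → 1. Hence the optimal constant is α = 1.
Therefore α = 1.


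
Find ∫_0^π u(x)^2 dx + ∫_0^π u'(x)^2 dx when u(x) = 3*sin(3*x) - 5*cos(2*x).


||u||_{H^1(0,π)}^2 = -180 + 215*π/2

u'(x) = 10*sin(2*x) + 9*cos(3*x).
Expand u² and (u')² and integrate term by term on (0, π), using: for integers n ≥ 1, ∫_0^π sin²(nx) dx = ∫_0^π cos²(nx) dx = π/2; for n ≠ n', ∫_0^π sin(nx)sin(n'x) dx = ∫_0^π cos(nx)cos(n'x) dx = 0; and by product-to-sum, ∫_0^π sin(nx)cos(n'x) dx = ½∫_0^π [sin((n+n')x) + sin((n−n')x)] dx, which is 0 when n+n' is even and 2n/(n²−n'²) when n+n' is odd (it need not vanish on (0, π)).
  u² squared terms: (-5)²·∫cos(2x)² dx = 25·π/2 = 25*π/2;  (3)²·∫sin(3x)² dx = 9·π/2 = 9*π/2.
  u² cross terms: 2·(-5)·(3)·∫cos(2x)·sin(3x) dx = -30·(6/5) = -36.
  So ∫_0^π u² dx = 25*π/2 + 9*π/2 − 36 = -36 + 17*π.
  (u')² squared terms: (9)²·∫cos(3x)² dx = 81·π/2 = 81*π/2;  (10)²·∫sin(2x)² dx = 100·π/2 = 50*π.
  (u')² cross terms: 2·(9)·(10)·∫cos(3x)·sin(2x) dx = 180·(-4/5) = -144.
  So ∫_0^π (u')² dx = 81*π/2 + 50*π − 144 = -144 + 181*π/2.
||u||_{H^1}^2 = (-36 + 17*π) + (-144 + 181*π/2) = -180 + 215*π/2.


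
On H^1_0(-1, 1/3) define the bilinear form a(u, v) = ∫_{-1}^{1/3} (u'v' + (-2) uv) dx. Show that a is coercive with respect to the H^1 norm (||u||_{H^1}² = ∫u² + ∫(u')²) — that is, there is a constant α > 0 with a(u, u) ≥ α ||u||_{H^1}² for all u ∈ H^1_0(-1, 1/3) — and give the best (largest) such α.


α = (-32 + 9*π^2)/(16 + 9*π^2)

Coercivity of a(·,·) on H^1_0(-1, 1/3) means a(u, u) ≥ α ||u||_{H^1}² for every u ∈ H^1_0.
The interval has length L = 4/3, and Poincaré/coercivity depend only on L. Here a(u, u) = ∫(u')² + (-2)·∫u².
Here c = -2 < 0 with |c| < (π/L)² = 9*π^2/16, so coercivity still holds. The condition a(u,u) ≥ α||u||_{H^1}² reads (1−α)∫(u')² ≥ (α−c)∫u². Any admissible α is ≤ 1 (rapidly oscillating u have ∫u²/∫(u')² → 0), and α = 1 would force 0 ≥ (1−c)∫u², impossible since c < 1; so 1−α > 0. By the sharp Poincaré inequality on H^1_0 of an interval of length L, ∫(u')² ≥ (π/L)²∫u² with equality for the first sine mode sin(π(x−x₀)/L) (x₀ the left endpoint), so the inequality holds for all u iff (1−α)(π/L)² ≥ α − c, i.e. α ≤ ((π/L)² + c)/((π/L)² + 1) = (1 + c(L/π)²)/(1 + (L/π)²). (Direct route, valid since c ≤ 0: Poincaré gives c∫u² ≥ c(L/π)²∫(u')², so a(u,u) ≥ (1 + c(L/π)²)∫(u')², while ||u||_{H^1}² ≤ (1 + (L/π)²)∫(u')²; dividing yields the same α.) With (π/L)² = 9*π^2/16 and c = -2, the largest admissible constant is α = ((π/L)² + c)/((π/L)² + 1).
Simplifying, α = (-32 + 9*π^2)/(16 + 9*π^2).


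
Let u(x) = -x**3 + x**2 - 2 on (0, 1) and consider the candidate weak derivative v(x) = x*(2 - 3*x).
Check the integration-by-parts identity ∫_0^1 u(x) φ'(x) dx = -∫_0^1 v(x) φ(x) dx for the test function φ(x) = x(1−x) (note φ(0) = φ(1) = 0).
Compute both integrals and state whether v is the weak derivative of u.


LHS = -1/60, RHS = -1/60. Yes, v = u' weakly.

u(x) = -x**3 + x**2 - 2, classical derivative u'(x) = -3*x**2 + 2*x.
φ(x) = x(1−x), so φ'(x) = 1 - 2*x.
Note φ(0) = φ(1) = 0, so the boundary term u·φ vanishes.
LHS = ∫_0^1 u(x) φ'(x) dx = ∫_0^1 (2*x^4 - 3*x^3 + x^2 + 4*x - 2) dx. Term by term:
  ∫_0^1 2*x^4 dx = 2/5;  ∫_0^1 -3*x^3 dx = -3/4;  ∫_0^1 x^2 dx = 1/3;
  ∫_0^1 4*x dx = 2;  ∫_0^1 -2 dx = -2.
Sum: 2/5 − 3/4 + 1/3 + 2 − 2 = -1/60.
So LHS = -1/60.
∫_0^1 v(x) φ(x) dx = ∫_0^1 (3*x^4 - 5*x^3 + 2*x^2) dx. Term by term:
  ∫_0^1 3*x^4 dx = 3/5;  ∫_0^1 -5*x^3 dx = -5/4;  ∫_0^1 2*x^2 dx = 2/3.
Sum: 3/5 − 5/4 + 2/3 = 1/60.
So RHS = -∫_0^1 v(x) φ(x) dx = -1/60.
LHS = RHS, so the identity holds for this test φ.
Moreover u is smooth here and v(x) = u'(x) = -3*x**2 + 2*x pointwise, so the identity holds for every test function. Hence v is the weak derivative of u.


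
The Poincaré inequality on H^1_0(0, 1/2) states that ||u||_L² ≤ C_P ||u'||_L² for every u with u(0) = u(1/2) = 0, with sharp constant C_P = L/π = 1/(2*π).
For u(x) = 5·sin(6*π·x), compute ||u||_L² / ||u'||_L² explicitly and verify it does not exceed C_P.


||u||_L² / ||u'||_L² = 1/(6*π) < C_P = 1/(2*π).

u(x) = 5·sin(6*π·x), so u'(x) = 30*π*cos(6*π*x).
Writing u(x) = A·sin(kπx/L) with A = 5 and k = 3, use ∫_0^L sin²(kπx/L) dx = L/2 and ∫_0^L cos²(kπx/L) dx = L/2.
u² = 25·sin²(6*π·x) and (u')² = 900*π^2·cos²(6*π·x), and each of sin², cos² integrates to L/2 = 1/4 over (0, 1/2).
∫_0^1/2 u² dx = 25/4, so ||u||_L² = 5/2.
∫_0^1/2 (u')² dx = 225*π^2, so ||u'||_L² = 15*π.
Ratio ||u||_L² / ||u'||_L² = 1/(6*π).
Sharp Poincaré constant on H^1_0(0, 1/2) is C_P = L/π = 1/(2*π), achieved by sin(2*π·x).
This is the k = 3 harmonic; the ratio L/(kπ) is strictly less than C_P = L/π, consistent with the sharp inequality ||u||_L² ≤ C_P ||u'||_L².


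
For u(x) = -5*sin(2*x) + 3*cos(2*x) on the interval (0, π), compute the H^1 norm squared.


||u||_{H^1(0,π)}^2 = 85*π

u'(x) = -6*sin(2*x) - 10*cos(2*x).
Expand u² and (u')² and integrate term by term on (0, π), using: for integers n ≥ 1, ∫_0^π sin²(nx) dx = ∫_0^π cos²(nx) dx = π/2; for n ≠ n', ∫_0^π sin(nx)sin(n'x) dx = ∫_0^π cos(nx)cos(n'x) dx = 0; and by product-to-sum, ∫_0^π sin(nx)cos(n'x) dx = ½∫_0^π [sin((n+n')x) + sin((n−n')x)] dx, which is 0 when n+n' is even and 2n/(n²−n'²) when n+n' is odd (it need not vanish on (0, π)).
  u² squared terms: (-5)²·∫sin(2x)² dx = 25·π/2 = 25*π/2;  (3)²·∫cos(2x)² dx = 9·π/2 = 9*π/2.
  u² cross terms: 2·(-5)·(3)·∫sin(2x)·cos(2x) dx = -30·(0) = 0.
  So ∫_0^π u² dx = 25*π/2 + 9*π/2 + 0 = 17*π.
  (u')² squared terms: (-10)²·∫cos(2x)² dx = 100·π/2 = 50*π;  (-6)²·∫sin(2x)² dx = 36·π/2 = 18*π.
  (u')² cross terms: 2·(-10)·(-6)·∫cos(2x)·sin(2x) dx = 120·(0) = 0.
  So ∫_0^π (u')² dx = 50*π + 18*π + 0 = 68*π.
||u||_{H^1}^2 = (17*π) + (68*π) = 85*π.
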